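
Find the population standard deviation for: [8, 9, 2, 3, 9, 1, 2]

3.3564

Step 1: Compute the mean: 4.8571
Step 2: Sum of squared deviations from the mean: 78.8571
Step 3: Population variance = 78.8571 / 7 = 11.2653
Step 4: Standard deviation = sqrt(11.2653) = 3.3564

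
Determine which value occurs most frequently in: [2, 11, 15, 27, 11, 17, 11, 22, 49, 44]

11

Step 1: Count the frequency of each value:
  2: appears 1 time(s)
  11: appears 3 time(s)
  15: appears 1 time(s)
  17: appears 1 time(s)
  22: appears 1 time(s)
  27: appears 1 time(s)
  44: appears 1 time(s)
  49: appears 1 time(s)
Step 2: The value 11 appears most frequently (3 times).
Step 3: Mode = 11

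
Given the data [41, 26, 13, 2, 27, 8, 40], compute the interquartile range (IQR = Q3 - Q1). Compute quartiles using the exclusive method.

32

Step 1: Sort the data: [2, 8, 13, 26, 27, 40, 41]
Step 2: n = 7
Step 3: Using the exclusive quartile method:
  Q1 = 8
  Q2 (median) = 26
  Q3 = 40
  IQR = Q3 - Q1 = 40 - 8 = 32
Step 4: IQR = 32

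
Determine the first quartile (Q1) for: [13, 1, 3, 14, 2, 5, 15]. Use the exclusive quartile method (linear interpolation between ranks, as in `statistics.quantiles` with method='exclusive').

2

Step 1: Sort the data: [1, 2, 3, 5, 13, 14, 15]
Step 2: n = 7
Step 3: Using the exclusive quartile method:
  Q1 = 2
  Q2 (median) = 5
  Q3 = 14
  IQR = Q3 - Q1 = 14 - 2 = 12
Step 4: Q1 = 2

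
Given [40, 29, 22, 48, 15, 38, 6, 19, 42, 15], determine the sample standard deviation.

14.0491

Step 1: Compute the mean: 27.4
Step 2: Sum of squared deviations from the mean: 1776.4
Step 3: Sample variance = 1776.4 / 9 = 197.3778
Step 4: Standard deviation = sqrt(197.3778) = 14.0491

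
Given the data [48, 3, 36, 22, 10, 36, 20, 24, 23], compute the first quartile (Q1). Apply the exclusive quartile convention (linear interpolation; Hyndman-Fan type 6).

15

Step 1: Sort the data: [3, 10, 20, 22, 23, 24, 36, 36, 48]
Step 2: n = 9
Step 3: Using the exclusive quartile method:
  Q1 = 15
  Q2 (median) = 23
  Q3 = 36
  IQR = Q3 - Q1 = 36 - 15 = 21
Step 4: Q1 = 15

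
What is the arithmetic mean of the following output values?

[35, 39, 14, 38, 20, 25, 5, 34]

26.25

Step 1: Sum all values: 35 + 39 + 14 + 38 + 20 + 25 + 5 + 34 = 210
Step 2: Count the number of values: n = 8
Step 3: Mean = sum / n = 210 / 8 = 26.25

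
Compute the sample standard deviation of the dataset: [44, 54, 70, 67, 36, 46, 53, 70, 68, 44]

12.7

Step 1: Compute the mean: 55.2
Step 2: Sum of squared deviations from the mean: 1451.6
Step 3: Sample variance = 1451.6 / 9 = 161.2889
Step 4: Standard deviation = sqrt(161.2889) = 12.7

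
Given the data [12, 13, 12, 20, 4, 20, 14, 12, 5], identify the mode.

12

Step 1: Count the frequency of each value:
  4: appears 1 time(s)
  5: appears 1 time(s)
  12: appears 3 time(s)
  13: appears 1 time(s)
  14: appears 1 time(s)
  20: appears 2 time(s)
Step 2: The value 12 appears most frequently (3 times).
Step 3: Mode = 12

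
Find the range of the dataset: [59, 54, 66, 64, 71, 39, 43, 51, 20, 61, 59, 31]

51

Step 1: Identify the maximum value: max = 71
Step 2: Identify the minimum value: min = 20
Step 3: Range = max - min = 71 - 20 = 51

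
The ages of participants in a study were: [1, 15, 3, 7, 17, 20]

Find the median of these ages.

11

Step 1: Sort the data in ascending order: [1, 3, 7, 15, 17, 20]
Step 2: The number of values is n = 6.
Step 3: Since n is even, the median is the average of positions 3 and 4:
  Median = (7 + 15) / 2 = 11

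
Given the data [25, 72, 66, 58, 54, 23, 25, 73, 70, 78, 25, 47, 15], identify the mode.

25

Step 1: Count the frequency of each value:
  15: appears 1 time(s)
  23: appears 1 time(s)
  25: appears 3 time(s)
  47: appears 1 time(s)
  54: appears 1 time(s)
  58: appears 1 time(s)
  66: appears 1 time(s)
  70: appears 1 time(s)
  72: appears 1 time(s)
  73: appears 1 time(s)
  78: appears 1 time(s)
Step 2: The value 25 appears most frequently (3 times).
Step 3: Mode = 25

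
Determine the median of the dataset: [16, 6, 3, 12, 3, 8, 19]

8

Step 1: Sort the data in ascending order: [3, 3, 6, 8, 12, 16, 19]
Step 2: The number of values is n = 7.
Step 3: Since n is odd, the median is the middle value at position 4: 8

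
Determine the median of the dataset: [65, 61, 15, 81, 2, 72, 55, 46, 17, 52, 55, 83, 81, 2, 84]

55

Step 1: Sort the data in ascending order: [2, 2, 15, 17, 46, 52, 55, 55, 61, 65, 72, 81, 81, 83, 84]
Step 2: The number of values is n = 15.
Step 3: Since n is odd, the median is the middle value at position 8: 55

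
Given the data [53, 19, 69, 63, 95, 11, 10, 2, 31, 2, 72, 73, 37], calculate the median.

37

Step 1: Sort the data in ascending order: [2, 2, 10, 11, 19, 31, 37, 53, 63, 69, 72, 73, 95]
Step 2: The number of values is n = 13.
Step 3: Since n is odd, the median is the middle value at position 7: 37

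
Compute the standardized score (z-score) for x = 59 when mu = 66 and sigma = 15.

-0.4667

Step 1: Recall the z-score formula: z = (x - mu) / sigma
Step 2: Substitute values: z = (59 - 66) / 15
Step 3: z = -7 / 15 = -0.4667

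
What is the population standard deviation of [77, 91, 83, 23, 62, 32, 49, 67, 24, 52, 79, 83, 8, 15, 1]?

29.4221

Step 1: Compute the mean: 49.7333
Step 2: Sum of squared deviations from the mean: 12984.9333
Step 3: Population variance = 12984.9333 / 15 = 865.6622
Step 4: Standard deviation = sqrt(865.6622) = 29.4221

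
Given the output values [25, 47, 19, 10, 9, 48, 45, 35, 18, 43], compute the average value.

29.9

Step 1: Sum all values: 25 + 47 + 19 + 10 + 9 + 48 + 45 + 35 + 18 + 43 = 299
Step 2: Count the number of values: n = 10
Step 3: Mean = sum / n = 299 / 10 = 29.9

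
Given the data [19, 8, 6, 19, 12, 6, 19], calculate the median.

12

Step 1: Sort the data in ascending order: [6, 6, 8, 12, 19, 19, 19]
Step 2: The number of values is n = 7.
Step 3: Since n is odd, the median is the middle value at position 4: 12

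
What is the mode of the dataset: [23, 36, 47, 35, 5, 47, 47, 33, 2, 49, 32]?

47

Step 1: Count the frequency of each value:
  2: appears 1 time(s)
  5: appears 1 time(s)
  23: appears 1 time(s)
  32: appears 1 time(s)
  33: appears 1 time(s)
  35: appears 1 time(s)
  36: appears 1 time(s)
  47: appears 3 time(s)
  49: appears 1 time(s)
Step 2: The value 47 appears most frequently (3 times).
Step 3: Mode = 47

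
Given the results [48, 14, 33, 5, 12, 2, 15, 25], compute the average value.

19.25

Step 1: Sum all values: 48 + 14 + 33 + 5 + 12 + 2 + 15 + 25 = 154
Step 2: Count the number of values: n = 8
Step 3: Mean = sum / n = 154 / 8 = 19.25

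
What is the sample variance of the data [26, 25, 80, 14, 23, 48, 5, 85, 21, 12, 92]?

1014.1636

Step 1: Compute the mean: (26 + 25 + 80 + 14 + 23 + 48 + 5 + 85 + 21 + 12 + 92) / 11 = 39.1818
Step 2: Compute squared deviations from the mean:
  (26 - 39.1818)^2 = 173.7603
  (25 - 39.1818)^2 = 201.124
  (80 - 39.1818)^2 = 1666.124
  (14 - 39.1818)^2 = 634.124
  (23 - 39.1818)^2 = 261.8512
  (48 - 39.1818)^2 = 77.7603
  (5 - 39.1818)^2 = 1168.3967
  (85 - 39.1818)^2 = 2099.3058
  (21 - 39.1818)^2 = 330.5785
  (12 - 39.1818)^2 = 738.8512
  (92 - 39.1818)^2 = 2789.7603
Step 3: Sum of squared deviations = 10141.6364
Step 4: Sample variance = 10141.6364 / 10 = 1014.1636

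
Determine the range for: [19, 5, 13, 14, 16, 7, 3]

16

Step 1: Identify the maximum value: max = 19
Step 2: Identify the minimum value: min = 3
Step 3: Range = max - min = 19 - 3 = 16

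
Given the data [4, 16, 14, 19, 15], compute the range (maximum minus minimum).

15

Step 1: Identify the maximum value: max = 19
Step 2: Identify the minimum value: min = 4
Step 3: Range = max - min = 19 - 4 = 15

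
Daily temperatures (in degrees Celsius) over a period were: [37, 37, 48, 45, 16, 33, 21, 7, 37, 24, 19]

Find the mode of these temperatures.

37

Step 1: Count the frequency of each value:
  7: appears 1 time(s)
  16: appears 1 time(s)
  19: appears 1 time(s)
  21: appears 1 time(s)
  24: appears 1 time(s)
  33: appears 1 time(s)
  37: appears 3 time(s)
  45: appears 1 time(s)
  48: appears 1 time(s)
Step 2: The value 37 appears most frequently (3 times).
Step 3: Mode = 37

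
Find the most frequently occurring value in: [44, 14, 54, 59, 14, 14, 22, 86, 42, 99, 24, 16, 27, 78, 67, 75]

14

Step 1: Count the frequency of each value:
  14: appears 3 time(s)
  16: appears 1 time(s)
  22: appears 1 time(s)
  24: appears 1 time(s)
  27: appears 1 time(s)
  42: appears 1 time(s)
  44: appears 1 time(s)
  54: appears 1 time(s)
  59: appears 1 time(s)
  67: appears 1 time(s)
  75: appears 1 time(s)
  78: appears 1 time(s)
  86: appears 1 time(s)
  99: appears 1 time(s)
Step 2: The value 14 appears most frequently (3 times).
Step 3: Mode = 14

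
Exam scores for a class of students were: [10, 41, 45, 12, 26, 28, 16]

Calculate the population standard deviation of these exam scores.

12.76

Step 1: Compute the mean: 25.4286
Step 2: Sum of squared deviations from the mean: 1139.7143
Step 3: Population variance = 1139.7143 / 7 = 162.8163
Step 4: Standard deviation = sqrt(162.8163) = 12.76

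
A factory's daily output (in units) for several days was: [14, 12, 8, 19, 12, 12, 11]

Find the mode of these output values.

12

Step 1: Count the frequency of each value:
  8: appears 1 time(s)
  11: appears 1 time(s)
  12: appears 3 time(s)
  14: appears 1 time(s)
  19: appears 1 time(s)
Step 2: The value 12 appears most frequently (3 times).
Step 3: Mode = 12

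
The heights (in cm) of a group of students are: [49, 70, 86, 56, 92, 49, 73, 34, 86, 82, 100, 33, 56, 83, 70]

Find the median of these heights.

70

Step 1: Sort the data in ascending order: [33, 34, 49, 49, 56, 56, 70, 70, 73, 82, 83, 86, 86, 92, 100]
Step 2: The number of values is n = 15.
Step 3: Since n is odd, the median is the middle value at position 8: 70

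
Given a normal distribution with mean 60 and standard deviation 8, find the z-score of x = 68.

1

Step 1: Recall the z-score formula: z = (x - mu) / sigma
Step 2: Substitute values: z = (68 - 60) / 8
Step 3: z = 8 / 8 = 1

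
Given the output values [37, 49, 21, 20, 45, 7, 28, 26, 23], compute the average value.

28.4444

Step 1: Sum all values: 37 + 49 + 21 + 20 + 45 + 7 + 28 + 26 + 23 = 256
Step 2: Count the number of values: n = 9
Step 3: Mean = sum / n = 256 / 9 = 28.4444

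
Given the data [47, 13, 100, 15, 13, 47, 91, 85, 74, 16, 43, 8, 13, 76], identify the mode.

13

Step 1: Count the frequency of each value:
  8: appears 1 time(s)
  13: appears 3 time(s)
  15: appears 1 time(s)
  16: appears 1 time(s)
  43: appears 1 time(s)
  47: appears 2 time(s)
  74: appears 1 time(s)
  76: appears 1 time(s)
  85: appears 1 time(s)
  91: appears 1 time(s)
  100: appears 1 time(s)
Step 2: The value 13 appears most frequently (3 times).
Step 3: Mode = 13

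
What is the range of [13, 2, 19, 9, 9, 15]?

17

Step 1: Identify the maximum value: max = 19
Step 2: Identify the minimum value: min = 2
Step 3: Range = max - min = 19 - 2 = 17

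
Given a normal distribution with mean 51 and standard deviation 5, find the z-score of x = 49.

-0.4

Step 1: Recall the z-score formula: z = (x - mu) / sigma
Step 2: Substitute values: z = (49 - 51) / 5
Step 3: z = -2 / 5 = -0.4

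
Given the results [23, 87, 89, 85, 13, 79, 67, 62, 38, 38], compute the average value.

58.1

Step 1: Sum all values: 23 + 87 + 89 + 85 + 13 + 79 + 67 + 62 + 38 + 38 = 581
Step 2: Count the number of values: n = 10
Step 3: Mean = sum / n = 581 / 10 = 58.1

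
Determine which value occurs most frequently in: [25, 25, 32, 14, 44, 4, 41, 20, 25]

25

Step 1: Count the frequency of each value:
  4: appears 1 time(s)
  14: appears 1 time(s)
  20: appears 1 time(s)
  25: appears 3 time(s)
  32: appears 1 time(s)
  41: appears 1 time(s)
  44: appears 1 time(s)
Step 2: The value 25 appears most frequently (3 times).
Step 3: Mode = 25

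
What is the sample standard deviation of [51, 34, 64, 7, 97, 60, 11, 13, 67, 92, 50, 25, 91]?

31.4231

Step 1: Compute the mean: 50.9231
Step 2: Sum of squared deviations from the mean: 11848.9231
Step 3: Sample variance = 11848.9231 / 12 = 987.4103
Step 4: Standard deviation = sqrt(987.4103) = 31.4231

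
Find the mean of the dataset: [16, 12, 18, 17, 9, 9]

13.5

Step 1: Sum all values: 16 + 12 + 18 + 17 + 9 + 9 = 81
Step 2: Count the number of values: n = 6
Step 3: Mean = sum / n = 81 / 6 = 13.5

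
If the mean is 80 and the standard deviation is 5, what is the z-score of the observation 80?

0

Step 1: Recall the z-score formula: z = (x - mu) / sigma
Step 2: Substitute values: z = (80 - 80) / 5
Step 3: z = 0 / 5 = 0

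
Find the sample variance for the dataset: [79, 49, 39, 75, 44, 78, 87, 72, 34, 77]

383.3778

Step 1: Compute the mean: (79 + 49 + 39 + 75 + 44 + 78 + 87 + 72 + 34 + 77) / 10 = 63.4
Step 2: Compute squared deviations from the mean:
  (79 - 63.4)^2 = 243.36
  (49 - 63.4)^2 = 207.36
  (39 - 63.4)^2 = 595.36
  (75 - 63.4)^2 = 134.56
  (44 - 63.4)^2 = 376.36
  (78 - 63.4)^2 = 213.16
  (87 - 63.4)^2 = 556.96
  (72 - 63.4)^2 = 73.96
  (34 - 63.4)^2 = 864.36
  (77 - 63.4)^2 = 184.96
Step 3: Sum of squared deviations = 3450.4
Step 4: Sample variance = 3450.4 / 9 = 383.3778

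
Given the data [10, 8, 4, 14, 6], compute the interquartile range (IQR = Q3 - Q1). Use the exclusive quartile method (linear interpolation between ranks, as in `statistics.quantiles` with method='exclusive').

7

Step 1: Sort the data: [4, 6, 8, 10, 14]
Step 2: n = 5
Step 3: Using the exclusive quartile method:
  Q1 = 5
  Q2 (median) = 8
  Q3 = 12
  IQR = Q3 - Q1 = 12 - 5 = 7
Step 4: IQR = 7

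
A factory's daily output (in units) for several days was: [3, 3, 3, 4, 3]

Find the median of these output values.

3

Step 1: Sort the data in ascending order: [3, 3, 3, 3, 4]
Step 2: The number of values is n = 5.
Step 3: Since n is odd, the median is the middle value at position 3: 3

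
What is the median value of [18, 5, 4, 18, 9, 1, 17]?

9

Step 1: Sort the data in ascending order: [1, 4, 5, 9, 17, 18, 18]
Step 2: The number of values is n = 7.
Step 3: Since n is odd, the median is the middle value at position 4: 9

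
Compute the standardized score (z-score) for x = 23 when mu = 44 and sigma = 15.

-1.4

Step 1: Recall the z-score formula: z = (x - mu) / sigma
Step 2: Substitute values: z = (23 - 44) / 15
Step 3: z = -21 / 15 = -1.4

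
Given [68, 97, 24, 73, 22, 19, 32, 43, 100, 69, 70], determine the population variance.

791.719

Step 1: Compute the mean: (68 + 97 + 24 + 73 + 22 + 19 + 32 + 43 + 100 + 69 + 70) / 11 = 56.0909
Step 2: Compute squared deviations from the mean:
  (68 - 56.0909)^2 = 141.8264
  (97 - 56.0909)^2 = 1673.5537
  (24 - 56.0909)^2 = 1029.8264
  (73 - 56.0909)^2 = 285.9174
  (22 - 56.0909)^2 = 1162.1901
  (19 - 56.0909)^2 = 1375.7355
  (32 - 56.0909)^2 = 580.3719
  (43 - 56.0909)^2 = 171.3719
  (100 - 56.0909)^2 = 1928.0083
  (69 - 56.0909)^2 = 166.6446
  (70 - 56.0909)^2 = 193.4628
Step 3: Sum of squared deviations = 8708.9091
Step 4: Population variance = 8708.9091 / 11 = 791.719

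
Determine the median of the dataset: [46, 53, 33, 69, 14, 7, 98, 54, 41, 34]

43.5

Step 1: Sort the data in ascending order: [7, 14, 33, 34, 41, 46, 53, 54, 69, 98]
Step 2: The number of values is n = 10.
Step 3: Since n is even, the median is the average of positions 5 and 6:
  Median = (41 + 46) / 2 = 43.5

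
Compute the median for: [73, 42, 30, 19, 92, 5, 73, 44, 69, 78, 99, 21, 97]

69

Step 1: Sort the data in ascending order: [5, 19, 21, 30, 42, 44, 69, 73, 73, 78, 92, 97, 99]
Step 2: The number of values is n = 13.
Step 3: Since n is odd, the median is the middle value at position 7: 69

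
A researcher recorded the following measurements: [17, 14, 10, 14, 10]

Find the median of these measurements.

14

Step 1: Sort the data in ascending order: [10, 10, 14, 14, 17]
Step 2: The number of values is n = 5.
Step 3: Since n is odd, the median is the middle value at position 3: 14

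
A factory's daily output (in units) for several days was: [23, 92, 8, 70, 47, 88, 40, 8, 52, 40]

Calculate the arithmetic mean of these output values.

46.8

Step 1: Sum all values: 23 + 92 + 8 + 70 + 47 + 88 + 40 + 8 + 52 + 40 = 468
Step 2: Count the number of values: n = 10
Step 3: Mean = sum / n = 468 / 10 = 46.8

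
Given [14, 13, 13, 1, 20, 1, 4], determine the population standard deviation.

6.8631

Step 1: Compute the mean: 9.4286
Step 2: Sum of squared deviations from the mean: 329.7143
Step 3: Population variance = 329.7143 / 7 = 47.102
Step 4: Standard deviation = sqrt(47.102) = 6.8631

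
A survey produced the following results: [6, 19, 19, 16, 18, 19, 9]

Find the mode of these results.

19

Step 1: Count the frequency of each value:
  6: appears 1 time(s)
  9: appears 1 time(s)
  16: appears 1 time(s)
  18: appears 1 time(s)
  19: appears 3 time(s)
Step 2: The value 19 appears most frequently (3 times).
Step 3: Mode = 19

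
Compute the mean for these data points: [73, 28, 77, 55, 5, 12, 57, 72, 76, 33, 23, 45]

46.3333

Step 1: Sum all values: 73 + 28 + 77 + 55 + 5 + 12 + 57 + 72 + 76 + 33 + 23 + 45 = 556
Step 2: Count the number of values: n = 12
Step 3: Mean = sum / n = 556 / 12 = 46.3333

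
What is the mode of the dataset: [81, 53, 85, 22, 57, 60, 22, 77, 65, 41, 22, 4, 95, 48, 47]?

22

Step 1: Count the frequency of each value:
  4: appears 1 time(s)
  22: appears 3 time(s)
  41: appears 1 time(s)
  47: appears 1 time(s)
  48: appears 1 time(s)
  53: appears 1 time(s)
  57: appears 1 time(s)
  60: appears 1 time(s)
  65: appears 1 time(s)
  77: appears 1 time(s)
  81: appears 1 time(s)
  85: appears 1 time(s)
  95: appears 1 time(s)
Step 2: The value 22 appears most frequently (3 times).
Step 3: Mode = 22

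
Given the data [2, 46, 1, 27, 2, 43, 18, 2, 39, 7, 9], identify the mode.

2

Step 1: Count the frequency of each value:
  1: appears 1 time(s)
  2: appears 3 time(s)
  7: appears 1 time(s)
  9: appears 1 time(s)
  18: appears 1 time(s)
  27: appears 1 time(s)
  39: appears 1 time(s)
  43: appears 1 time(s)
  46: appears 1 time(s)
Step 2: The value 2 appears most frequently (3 times).
Step 3: Mode = 2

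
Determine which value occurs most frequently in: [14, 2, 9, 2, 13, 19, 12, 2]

2

Step 1: Count the frequency of each value:
  2: appears 3 time(s)
  9: appears 1 time(s)
  12: appears 1 time(s)
  13: appears 1 time(s)
  14: appears 1 time(s)
  19: appears 1 time(s)
Step 2: The value 2 appears most frequently (3 times).
Step 3: Mode = 2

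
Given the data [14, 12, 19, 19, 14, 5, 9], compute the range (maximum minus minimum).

14

Step 1: Identify the maximum value: max = 19
Step 2: Identify the minimum value: min = 5
Step 3: Range = max - min = 19 - 5 = 14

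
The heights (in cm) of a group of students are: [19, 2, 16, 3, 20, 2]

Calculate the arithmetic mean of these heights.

10.3333

Step 1: Sum all values: 19 + 2 + 16 + 3 + 20 + 2 = 62
Step 2: Count the number of values: n = 6
Step 3: Mean = sum / n = 62 / 6 = 10.3333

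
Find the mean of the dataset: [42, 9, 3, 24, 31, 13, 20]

20.2857

Step 1: Sum all values: 42 + 9 + 3 + 24 + 31 + 13 + 20 = 142
Step 2: Count the number of values: n = 7
Step 3: Mean = sum / n = 142 / 7 = 20.2857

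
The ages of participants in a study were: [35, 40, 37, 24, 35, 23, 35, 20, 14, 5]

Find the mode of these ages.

35

Step 1: Count the frequency of each value:
  5: appears 1 time(s)
  14: appears 1 time(s)
  20: appears 1 time(s)
  23: appears 1 time(s)
  24: appears 1 time(s)
  35: appears 3 time(s)
  37: appears 1 time(s)
  40: appears 1 time(s)
Step 2: The value 35 appears most frequently (3 times).
Step 3: Mode = 35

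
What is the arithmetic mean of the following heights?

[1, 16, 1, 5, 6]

5.8

Step 1: Sum all values: 1 + 16 + 1 + 5 + 6 = 29
Step 2: Count the number of values: n = 5
Step 3: Mean = sum / n = 29 / 5 = 5.8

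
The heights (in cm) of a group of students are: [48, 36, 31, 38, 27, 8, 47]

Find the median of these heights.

36

Step 1: Sort the data in ascending order: [8, 27, 31, 36, 38, 47, 48]
Step 2: The number of values is n = 7.
Step 3: Since n is odd, the median is the middle value at position 4: 36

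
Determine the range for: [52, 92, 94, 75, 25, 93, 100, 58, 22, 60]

78

Step 1: Identify the maximum value: max = 100
Step 2: Identify the minimum value: min = 22
Step 3: Range = max - min = 100 - 22 = 78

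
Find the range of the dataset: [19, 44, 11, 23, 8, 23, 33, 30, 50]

42

Step 1: Identify the maximum value: max = 50
Step 2: Identify the minimum value: min = 8
Step 3: Range = max - min = 50 - 8 = 42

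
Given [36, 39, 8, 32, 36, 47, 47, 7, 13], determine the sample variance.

254.2778

Step 1: Compute the mean: (36 + 39 + 8 + 32 + 36 + 47 + 47 + 7 + 13) / 9 = 29.4444
Step 2: Compute squared deviations from the mean:
  (36 - 29.4444)^2 = 42.9753
  (39 - 29.4444)^2 = 91.3086
  (8 - 29.4444)^2 = 459.8642
  (32 - 29.4444)^2 = 6.5309
  (36 - 29.4444)^2 = 42.9753
  (47 - 29.4444)^2 = 308.1975
  (47 - 29.4444)^2 = 308.1975
  (7 - 29.4444)^2 = 503.7531
  (13 - 29.4444)^2 = 270.4198
Step 3: Sum of squared deviations = 2034.2222
Step 4: Sample variance = 2034.2222 / 8 = 254.2778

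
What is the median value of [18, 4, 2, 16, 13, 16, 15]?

15

Step 1: Sort the data in ascending order: [2, 4, 13, 15, 16, 16, 18]
Step 2: The number of values is n = 7.
Step 3: Since n is odd, the median is the middle value at position 4: 15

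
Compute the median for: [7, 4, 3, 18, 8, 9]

7.5

Step 1: Sort the data in ascending order: [3, 4, 7, 8, 9, 18]
Step 2: The number of values is n = 6.
Step 3: Since n is even, the median is the average of positions 3 and 4:
  Median = (7 + 8) / 2 = 7.5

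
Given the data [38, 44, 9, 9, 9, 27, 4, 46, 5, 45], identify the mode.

9

Step 1: Count the frequency of each value:
  4: appears 1 time(s)
  5: appears 1 time(s)
  9: appears 3 time(s)
  27: appears 1 time(s)
  38: appears 1 time(s)
  44: appears 1 time(s)
  45: appears 1 time(s)
  46: appears 1 time(s)
Step 2: The value 9 appears most frequently (3 times).
Step 3: Mode = 9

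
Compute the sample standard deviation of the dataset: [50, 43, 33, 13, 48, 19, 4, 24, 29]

15.8885

Step 1: Compute the mean: 29.2222
Step 2: Sum of squared deviations from the mean: 2019.5556
Step 3: Sample variance = 2019.5556 / 8 = 252.4444
Step 4: Standard deviation = sqrt(252.4444) = 15.8885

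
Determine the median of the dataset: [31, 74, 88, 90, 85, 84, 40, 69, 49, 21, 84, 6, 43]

69

Step 1: Sort the data in ascending order: [6, 21, 31, 40, 43, 49, 69, 74, 84, 84, 85, 88, 90]
Step 2: The number of values is n = 13.
Step 3: Since n is odd, the median is the middle value at position 7: 69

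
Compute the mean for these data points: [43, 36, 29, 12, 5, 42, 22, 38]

28.375

Step 1: Sum all values: 43 + 36 + 29 + 12 + 5 + 42 + 22 + 38 = 227
Step 2: Count the number of values: n = 8
Step 3: Mean = sum / n = 227 / 8 = 28.375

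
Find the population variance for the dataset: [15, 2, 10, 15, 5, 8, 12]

20.8163

Step 1: Compute the mean: (15 + 2 + 10 + 15 + 5 + 8 + 12) / 7 = 9.5714
Step 2: Compute squared deviations from the mean:
  (15 - 9.5714)^2 = 29.4694
  (2 - 9.5714)^2 = 57.3265
  (10 - 9.5714)^2 = 0.1837
  (15 - 9.5714)^2 = 29.4694
  (5 - 9.5714)^2 = 20.898
  (8 - 9.5714)^2 = 2.4694
  (12 - 9.5714)^2 = 5.898
Step 3: Sum of squared deviations = 145.7143
Step 4: Population variance = 145.7143 / 7 = 20.8163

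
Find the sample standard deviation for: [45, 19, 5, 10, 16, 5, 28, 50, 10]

16.7664

Step 1: Compute the mean: 20.8889
Step 2: Sum of squared deviations from the mean: 2248.8889
Step 3: Sample variance = 2248.8889 / 8 = 281.1111
Step 4: Standard deviation = sqrt(281.1111) = 16.7664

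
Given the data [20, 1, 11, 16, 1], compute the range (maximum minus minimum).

19

Step 1: Identify the maximum value: max = 20
Step 2: Identify the minimum value: min = 1
Step 3: Range = max - min = 20 - 1 = 19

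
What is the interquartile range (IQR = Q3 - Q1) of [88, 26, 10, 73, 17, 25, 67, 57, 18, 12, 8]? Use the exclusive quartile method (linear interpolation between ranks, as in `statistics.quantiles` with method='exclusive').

55

Step 1: Sort the data: [8, 10, 12, 17, 18, 25, 26, 57, 67, 73, 88]
Step 2: n = 11
Step 3: Using the exclusive quartile method:
  Q1 = 12
  Q2 (median) = 25
  Q3 = 67
  IQR = Q3 - Q1 = 67 - 12 = 55
Step 4: IQR = 55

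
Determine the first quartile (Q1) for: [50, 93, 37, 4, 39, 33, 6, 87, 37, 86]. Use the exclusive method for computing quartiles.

26.25

Step 1: Sort the data: [4, 6, 33, 37, 37, 39, 50, 86, 87, 93]
Step 2: n = 10
Step 3: Using the exclusive quartile method:
  Q1 = 26.25
  Q2 (median) = 38
  Q3 = 86.25
  IQR = Q3 - Q1 = 86.25 - 26.25 = 60
Step 4: Q1 = 26.25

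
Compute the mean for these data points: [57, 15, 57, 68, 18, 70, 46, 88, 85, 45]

54.9

Step 1: Sum all values: 57 + 15 + 57 + 68 + 18 + 70 + 46 + 88 + 85 + 45 = 549
Step 2: Count the number of values: n = 10
Step 3: Mean = sum / n = 549 / 10 = 54.9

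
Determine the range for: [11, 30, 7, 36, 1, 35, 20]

35

Step 1: Identify the maximum value: max = 36
Step 2: Identify the minimum value: min = 1
Step 3: Range = max - min = 36 - 1 = 35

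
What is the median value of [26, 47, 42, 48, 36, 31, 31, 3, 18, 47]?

33.5

Step 1: Sort the data in ascending order: [3, 18, 26, 31, 31, 36, 42, 47, 47, 48]
Step 2: The number of values is n = 10.
Step 3: Since n is even, the median is the average of positions 5 and 6:
  Median = (31 + 36) / 2 = 33.5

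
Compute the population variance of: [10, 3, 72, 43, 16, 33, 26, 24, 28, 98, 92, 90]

1069.9097

Step 1: Compute the mean: (10 + 3 + 72 + 43 + 16 + 33 + 26 + 24 + 28 + 98 + 92 + 90) / 12 = 44.5833
Step 2: Compute squared deviations from the mean:
  (10 - 44.5833)^2 = 1196.0069
  (3 - 44.5833)^2 = 1729.1736
  (72 - 44.5833)^2 = 751.6736
  (43 - 44.5833)^2 = 2.5069
  (16 - 44.5833)^2 = 817.0069
  (33 - 44.5833)^2 = 134.1736
  (26 - 44.5833)^2 = 345.3403
  (24 - 44.5833)^2 = 423.6736
  (28 - 44.5833)^2 = 275.0069
  (98 - 44.5833)^2 = 2853.3403
  (92 - 44.5833)^2 = 2248.3403
  (90 - 44.5833)^2 = 2062.6736
Step 3: Sum of squared deviations = 12838.9167
Step 4: Population variance = 12838.9167 / 12 = 1069.9097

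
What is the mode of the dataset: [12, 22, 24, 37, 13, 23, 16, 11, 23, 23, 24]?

23

Step 1: Count the frequency of each value:
  11: appears 1 time(s)
  12: appears 1 time(s)
  13: appears 1 time(s)
  16: appears 1 time(s)
  22: appears 1 time(s)
  23: appears 3 time(s)
  24: appears 2 time(s)
  37: appears 1 time(s)
Step 2: The value 23 appears most frequently (3 times).
Step 3: Mode = 23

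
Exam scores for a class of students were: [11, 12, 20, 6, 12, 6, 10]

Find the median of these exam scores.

11

Step 1: Sort the data in ascending order: [6, 6, 10, 11, 12, 12, 20]
Step 2: The number of values is n = 7.
Step 3: Since n is odd, the median is the middle value at position 4: 11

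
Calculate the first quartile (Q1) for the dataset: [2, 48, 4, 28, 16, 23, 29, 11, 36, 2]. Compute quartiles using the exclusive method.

3.5

Step 1: Sort the data: [2, 2, 4, 11, 16, 23, 28, 29, 36, 48]
Step 2: n = 10
Step 3: Using the exclusive quartile method:
  Q1 = 3.5
  Q2 (median) = 19.5
  Q3 = 30.75
  IQR = Q3 - Q1 = 30.75 - 3.5 = 27.25
Step 4: Q1 = 3.5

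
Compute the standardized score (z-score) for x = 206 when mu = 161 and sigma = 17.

2.6471

Step 1: Recall the z-score formula: z = (x - mu) / sigma
Step 2: Substitute values: z = (206 - 161) / 17
Step 3: z = 45 / 17 = 2.6471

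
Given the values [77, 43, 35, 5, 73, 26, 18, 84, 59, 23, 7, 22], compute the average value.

39.3333

Step 1: Sum all values: 77 + 43 + 35 + 5 + 73 + 26 + 18 + 84 + 59 + 23 + 7 + 22 = 472
Step 2: Count the number of values: n = 12
Step 3: Mean = sum / n = 472 / 12 = 39.3333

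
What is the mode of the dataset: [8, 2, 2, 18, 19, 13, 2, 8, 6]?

2

Step 1: Count the frequency of each value:
  2: appears 3 time(s)
  6: appears 1 time(s)
  8: appears 2 time(s)
  13: appears 1 time(s)
  18: appears 1 time(s)
  19: appears 1 time(s)
Step 2: The value 2 appears most frequently (3 times).
Step 3: Mode = 2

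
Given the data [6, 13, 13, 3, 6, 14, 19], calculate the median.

13

Step 1: Sort the data in ascending order: [3, 6, 6, 13, 13, 14, 19]
Step 2: The number of values is n = 7.
Step 3: Since n is odd, the median is the middle value at position 4: 13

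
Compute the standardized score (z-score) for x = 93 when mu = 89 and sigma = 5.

0.8

Step 1: Recall the z-score formula: z = (x - mu) / sigma
Step 2: Substitute values: z = (93 - 89) / 5
Step 3: z = 4 / 5 = 0.8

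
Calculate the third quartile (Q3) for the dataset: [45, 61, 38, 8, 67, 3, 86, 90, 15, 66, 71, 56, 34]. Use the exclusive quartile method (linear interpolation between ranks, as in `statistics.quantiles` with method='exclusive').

69

Step 1: Sort the data: [3, 8, 15, 34, 38, 45, 56, 61, 66, 67, 71, 86, 90]
Step 2: n = 13
Step 3: Using the exclusive quartile method:
  Q1 = 24.5
  Q2 (median) = 56
  Q3 = 69
  IQR = Q3 - Q1 = 69 - 24.5 = 44.5
Step 4: Q3 = 69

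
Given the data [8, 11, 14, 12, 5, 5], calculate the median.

9.5

Step 1: Sort the data in ascending order: [5, 5, 8, 11, 12, 14]
Step 2: The number of values is n = 6.
Step 3: Since n is even, the median is the average of positions 3 and 4:
  Median = (8 + 11) / 2 = 9.5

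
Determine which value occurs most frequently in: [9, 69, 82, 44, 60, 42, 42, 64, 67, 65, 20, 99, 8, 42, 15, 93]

42

Step 1: Count the frequency of each value:
  8: appears 1 time(s)
  9: appears 1 time(s)
  15: appears 1 time(s)
  20: appears 1 time(s)
  42: appears 3 time(s)
  44: appears 1 time(s)
  60: appears 1 time(s)
  64: appears 1 time(s)
  65: appears 1 time(s)
  67: appears 1 time(s)
  69: appears 1 time(s)
  82: appears 1 time(s)
  93: appears 1 time(s)
  99: appears 1 time(s)
Step 2: The value 42 appears most frequently (3 times).
Step 3: Mode = 42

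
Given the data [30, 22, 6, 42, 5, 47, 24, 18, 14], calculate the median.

22

Step 1: Sort the data in ascending order: [5, 6, 14, 18, 22, 24, 30, 42, 47]
Step 2: The number of values is n = 9.
Step 3: Since n is odd, the median is the middle value at position 5: 22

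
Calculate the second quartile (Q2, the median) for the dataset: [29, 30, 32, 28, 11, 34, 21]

29

Step 1: Sort the data: [11, 21, 28, 29, 30, 32, 34]
Step 2: n = 7
Step 3: Q2 is the median. Since n is odd, it is the middle value at position 4: 29
Step 4: Q2 = 29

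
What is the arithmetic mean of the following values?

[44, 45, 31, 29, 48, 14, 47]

36.8571

Step 1: Sum all values: 44 + 45 + 31 + 29 + 48 + 14 + 47 = 258
Step 2: Count the number of values: n = 7
Step 3: Mean = sum / n = 258 / 7 = 36.8571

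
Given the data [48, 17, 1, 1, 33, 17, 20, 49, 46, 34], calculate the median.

26.5

Step 1: Sort the data in ascending order: [1, 1, 17, 17, 20, 33, 34, 46, 48, 49]
Step 2: The number of values is n = 10.
Step 3: Since n is even, the median is the average of positions 5 and 6:
  Median = (20 + 33) / 2 = 26.5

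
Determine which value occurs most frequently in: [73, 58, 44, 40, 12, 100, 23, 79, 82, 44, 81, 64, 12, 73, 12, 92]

12

Step 1: Count the frequency of each value:
  12: appears 3 time(s)
  23: appears 1 time(s)
  40: appears 1 time(s)
  44: appears 2 time(s)
  58: appears 1 time(s)
  64: appears 1 time(s)
  73: appears 2 time(s)
  79: appears 1 time(s)
  81: appears 1 time(s)
  82: appears 1 time(s)
  92: appears 1 time(s)
  100: appears 1 time(s)
Step 2: The value 12 appears most frequently (3 times).
Step 3: Mode = 12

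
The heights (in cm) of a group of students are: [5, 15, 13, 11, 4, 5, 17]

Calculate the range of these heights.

13

Step 1: Identify the maximum value: max = 17
Step 2: Identify the minimum value: min = 4
Step 3: Range = max - min = 17 - 4 = 13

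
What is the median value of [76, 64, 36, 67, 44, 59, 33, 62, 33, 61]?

60

Step 1: Sort the data in ascending order: [33, 33, 36, 44, 59, 61, 62, 64, 67, 76]
Step 2: The number of values is n = 10.
Step 3: Since n is even, the median is the average of positions 5 and 6:
  Median = (59 + 61) / 2 = 60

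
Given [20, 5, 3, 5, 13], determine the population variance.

40.96

Step 1: Compute the mean: (20 + 5 + 3 + 5 + 13) / 5 = 9.2
Step 2: Compute squared deviations from the mean:
  (20 - 9.2)^2 = 116.64
  (5 - 9.2)^2 = 17.64
  (3 - 9.2)^2 = 38.44
  (5 - 9.2)^2 = 17.64
  (13 - 9.2)^2 = 14.44
Step 3: Sum of squared deviations = 204.8
Step 4: Population variance = 204.8 / 5 = 40.96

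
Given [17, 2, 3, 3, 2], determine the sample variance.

42.3

Step 1: Compute the mean: (17 + 2 + 3 + 3 + 2) / 5 = 5.4
Step 2: Compute squared deviations from the mean:
  (17 - 5.4)^2 = 134.56
  (2 - 5.4)^2 = 11.56
  (3 - 5.4)^2 = 5.76
  (3 - 5.4)^2 = 5.76
  (2 - 5.4)^2 = 11.56
Step 3: Sum of squared deviations = 169.2
Step 4: Sample variance = 169.2 / 4 = 42.3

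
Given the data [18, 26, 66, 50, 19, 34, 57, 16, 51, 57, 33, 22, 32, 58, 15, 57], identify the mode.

57

Step 1: Count the frequency of each value:
  15: appears 1 time(s)
  16: appears 1 time(s)
  18: appears 1 time(s)
  19: appears 1 time(s)
  22: appears 1 time(s)
  26: appears 1 time(s)
  32: appears 1 time(s)
  33: appears 1 time(s)
  34: appears 1 time(s)
  50: appears 1 time(s)
  51: appears 1 time(s)
  57: appears 3 time(s)
  58: appears 1 time(s)
  66: appears 1 time(s)
Step 2: The value 57 appears most frequently (3 times).
Step 3: Mode = 57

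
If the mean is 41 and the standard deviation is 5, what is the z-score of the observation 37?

-0.8

Step 1: Recall the z-score formula: z = (x - mu) / sigma
Step 2: Substitute values: z = (37 - 41) / 5
Step 3: z = -4 / 5 = -0.8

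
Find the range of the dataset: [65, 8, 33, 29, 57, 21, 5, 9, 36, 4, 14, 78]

74

Step 1: Identify the maximum value: max = 78
Step 2: Identify the minimum value: min = 4
Step 3: Range = max - min = 78 - 4 = 74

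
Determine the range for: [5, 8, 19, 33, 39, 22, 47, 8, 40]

42

Step 1: Identify the maximum value: max = 47
Step 2: Identify the minimum value: min = 5
Step 3: Range = max - min = 47 - 5 = 42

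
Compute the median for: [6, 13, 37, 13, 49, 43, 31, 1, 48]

31

Step 1: Sort the data in ascending order: [1, 6, 13, 13, 31, 37, 43, 48, 49]
Step 2: The number of values is n = 9.
Step 3: Since n is odd, the median is the middle value at position 5: 31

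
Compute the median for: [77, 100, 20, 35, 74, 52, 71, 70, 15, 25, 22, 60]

56

Step 1: Sort the data in ascending order: [15, 20, 22, 25, 35, 52, 60, 70, 71, 74, 77, 100]
Step 2: The number of values is n = 12.
Step 3: Since n is even, the median is the average of positions 6 and 7:
  Median = (52 + 60) / 2 = 56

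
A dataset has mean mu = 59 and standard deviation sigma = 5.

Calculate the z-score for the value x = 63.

0.8

Step 1: Recall the z-score formula: z = (x - mu) / sigma
Step 2: Substitute values: z = (63 - 59) / 5
Step 3: z = 4 / 5 = 0.8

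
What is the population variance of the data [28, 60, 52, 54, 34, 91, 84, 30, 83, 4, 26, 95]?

813.5764

Step 1: Compute the mean: (28 + 60 + 52 + 54 + 34 + 91 + 84 + 30 + 83 + 4 + 26 + 95) / 12 = 53.4167
Step 2: Compute squared deviations from the mean:
  (28 - 53.4167)^2 = 646.0069
  (60 - 53.4167)^2 = 43.3403
  (52 - 53.4167)^2 = 2.0069
  (54 - 53.4167)^2 = 0.3403
  (34 - 53.4167)^2 = 377.0069
  (91 - 53.4167)^2 = 1412.5069
  (84 - 53.4167)^2 = 935.3403
  (30 - 53.4167)^2 = 548.3403
  (83 - 53.4167)^2 = 875.1736
  (4 - 53.4167)^2 = 2442.0069
  (26 - 53.4167)^2 = 751.6736
  (95 - 53.4167)^2 = 1729.1736
Step 3: Sum of squared deviations = 9762.9167
Step 4: Population variance = 9762.9167 / 12 = 813.5764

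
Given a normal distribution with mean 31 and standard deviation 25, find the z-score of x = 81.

2

Step 1: Recall the z-score formula: z = (x - mu) / sigma
Step 2: Substitute values: z = (81 - 31) / 25
Step 3: z = 50 / 25 = 2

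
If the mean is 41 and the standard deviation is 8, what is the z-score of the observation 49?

1

Step 1: Recall the z-score formula: z = (x - mu) / sigma
Step 2: Substitute values: z = (49 - 41) / 8
Step 3: z = 8 / 8 = 1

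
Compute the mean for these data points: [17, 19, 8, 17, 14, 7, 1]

11.8571

Step 1: Sum all values: 17 + 19 + 8 + 17 + 14 + 7 + 1 = 83
Step 2: Count the number of values: n = 7
Step 3: Mean = sum / n = 83 / 7 = 11.8571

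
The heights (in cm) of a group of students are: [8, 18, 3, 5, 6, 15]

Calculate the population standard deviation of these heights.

5.4594

Step 1: Compute the mean: 9.1667
Step 2: Sum of squared deviations from the mean: 178.8333
Step 3: Population variance = 178.8333 / 6 = 29.8056
Step 4: Standard deviation = sqrt(29.8056) = 5.4594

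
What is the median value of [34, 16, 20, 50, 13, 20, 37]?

20

Step 1: Sort the data in ascending order: [13, 16, 20, 20, 34, 37, 50]
Step 2: The number of values is n = 7.
Step 3: Since n is odd, the median is the middle value at position 4: 20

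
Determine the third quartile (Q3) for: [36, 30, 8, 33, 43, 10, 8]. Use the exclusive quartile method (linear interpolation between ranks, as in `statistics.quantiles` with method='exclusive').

36

Step 1: Sort the data: [8, 8, 10, 30, 33, 36, 43]
Step 2: n = 7
Step 3: Using the exclusive quartile method:
  Q1 = 8
  Q2 (median) = 30
  Q3 = 36
  IQR = Q3 - Q1 = 36 - 8 = 28
Step 4: Q3 = 36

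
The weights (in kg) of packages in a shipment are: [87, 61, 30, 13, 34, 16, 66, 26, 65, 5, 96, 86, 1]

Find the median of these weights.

34

Step 1: Sort the data in ascending order: [1, 5, 13, 16, 26, 30, 34, 61, 65, 66, 86, 87, 96]
Step 2: The number of values is n = 13.
Step 3: Since n is odd, the median is the middle value at position 7: 34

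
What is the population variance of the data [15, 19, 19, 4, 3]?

50.4

Step 1: Compute the mean: (15 + 19 + 19 + 4 + 3) / 5 = 12
Step 2: Compute squared deviations from the mean:
  (15 - 12)^2 = 9
  (19 - 12)^2 = 49
  (19 - 12)^2 = 49
  (4 - 12)^2 = 64
  (3 - 12)^2 = 81
Step 3: Sum of squared deviations = 252
Step 4: Population variance = 252 / 5 = 50.4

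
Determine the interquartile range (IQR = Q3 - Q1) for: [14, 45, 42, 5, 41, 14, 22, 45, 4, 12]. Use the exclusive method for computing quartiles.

32.5

Step 1: Sort the data: [4, 5, 12, 14, 14, 22, 41, 42, 45, 45]
Step 2: n = 10
Step 3: Using the exclusive quartile method:
  Q1 = 10.25
  Q2 (median) = 18
  Q3 = 42.75
  IQR = Q3 - Q1 = 42.75 - 10.25 = 32.5
Step 4: IQR = 32.5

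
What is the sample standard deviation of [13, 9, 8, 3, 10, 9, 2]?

3.9036

Step 1: Compute the mean: 7.7143
Step 2: Sum of squared deviations from the mean: 91.4286
Step 3: Sample variance = 91.4286 / 6 = 15.2381
Step 4: Standard deviation = sqrt(15.2381) = 3.9036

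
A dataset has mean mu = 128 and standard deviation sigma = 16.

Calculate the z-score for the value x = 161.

2.0625

Step 1: Recall the z-score formula: z = (x - mu) / sigma
Step 2: Substitute values: z = (161 - 128) / 16
Step 3: z = 33 / 16 = 2.0625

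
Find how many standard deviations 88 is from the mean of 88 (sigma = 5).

0

Step 1: Recall the z-score formula: z = (x - mu) / sigma
Step 2: Substitute values: z = (88 - 88) / 5
Step 3: z = 0 / 5 = 0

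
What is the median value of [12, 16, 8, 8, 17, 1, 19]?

12

Step 1: Sort the data in ascending order: [1, 8, 8, 12, 16, 17, 19]
Step 2: The number of values is n = 7.
Step 3: Since n is odd, the median is the middle value at position 4: 12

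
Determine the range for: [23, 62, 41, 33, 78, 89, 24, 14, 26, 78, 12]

77

Step 1: Identify the maximum value: max = 89
Step 2: Identify the minimum value: min = 12
Step 3: Range = max - min = 89 - 12 = 77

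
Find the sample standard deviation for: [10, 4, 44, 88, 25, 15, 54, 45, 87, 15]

30.558

Step 1: Compute the mean: 38.7
Step 2: Sum of squared deviations from the mean: 8404.1
Step 3: Sample variance = 8404.1 / 9 = 933.7889
Step 4: Standard deviation = sqrt(933.7889) = 30.558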